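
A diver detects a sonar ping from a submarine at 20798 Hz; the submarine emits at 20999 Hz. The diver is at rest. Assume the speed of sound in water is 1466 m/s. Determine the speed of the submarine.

14.2 m/s

f' < f, so the submarine is receding.
f' = f · v/(v + v_s) ⇒ v_s = v · |1 − f/f'|.
v_s = 1466 × |1 − 20999/20798| = 1466 × 0.009664 ≈ 14.2 m/s.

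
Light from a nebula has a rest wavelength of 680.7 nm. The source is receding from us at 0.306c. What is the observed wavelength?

933.8 nm

Relativistic Doppler for wavelength: λ' = λ₀ · √((1 + β)/(1 − β)).
λ' = 680.7 × √(1.3060/0.6940) = 680.7 × 1.37180 ≈ 933.8 nm.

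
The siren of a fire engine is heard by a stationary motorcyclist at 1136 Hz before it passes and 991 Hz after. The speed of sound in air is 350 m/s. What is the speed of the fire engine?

f₁/f₂ = (v + v_s)/(v − v_s), so v_s = v · (f₁ − f₂)/(f₁ + f₂).
v_s = 350 × (1136 − 991)/(1136 + 991) = 350 × 145/2127 ≈ 23.9 m/s.

23.9 m/s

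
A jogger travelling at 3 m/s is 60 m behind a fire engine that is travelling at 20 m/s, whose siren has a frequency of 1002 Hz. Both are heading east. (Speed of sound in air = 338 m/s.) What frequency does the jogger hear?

954 Hz

The jogger is behind, so the fire engine is moving away from it while the jogger is moving toward the fire engine.
General Doppler shift: f' = f · (v + v_o)/(v + v_s).
f' = 1002 × (338 + 3)/(338 + 20) = 1002 × 341/358 ≈ 954 Hz.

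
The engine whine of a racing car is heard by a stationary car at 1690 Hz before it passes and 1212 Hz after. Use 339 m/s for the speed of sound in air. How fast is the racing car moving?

56 m/s

f₁/f₂ = (v + v_s)/(v − v_s), so v_s = v · (f₁ − f₂)/(f₁ + f₂).
v_s = 339 × (1690 − 1212)/(1690 + 1212) = 339 × 478/2902 ≈ 56 m/s.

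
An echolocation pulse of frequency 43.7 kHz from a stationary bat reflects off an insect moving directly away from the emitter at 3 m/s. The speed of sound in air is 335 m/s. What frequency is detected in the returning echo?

42.9 kHz

At the insect (a moving observer), f₁ = f₀ · (v − u)/v = 43.7 × 332/335 ≈ 43.3 kHz.
The reflection then acts as a moving source: f₂ = f₁ · v/(v + u) ≈ 42.9 kHz.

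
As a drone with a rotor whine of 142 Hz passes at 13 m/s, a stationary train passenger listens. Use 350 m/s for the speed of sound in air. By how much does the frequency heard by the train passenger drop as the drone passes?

Approaching: f₁ = f · v/(v − v_s) = 142 × 350/337 ≈ 147.5 Hz.
Receding: f₂ = f · v/(v + v_s) = 142 × 350/363 ≈ 136.9 Hz.
Drop: f₁ − f₂ = 2f·v·v_s/(v² − v_s²) = 2 × 142 × 350 × 13/(350² − 13²) ≈ 10.6 Hz.

10.6 Hz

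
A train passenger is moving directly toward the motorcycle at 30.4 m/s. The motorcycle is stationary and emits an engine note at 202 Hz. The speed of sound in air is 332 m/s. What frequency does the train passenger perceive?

Only the observer moves, toward the source, so f' = f · (v + v_o)/v.
f' = 202 × (332 + 30.4)/332 = 202 × 362.4/332 ≈ 220 Hz.

220 Hz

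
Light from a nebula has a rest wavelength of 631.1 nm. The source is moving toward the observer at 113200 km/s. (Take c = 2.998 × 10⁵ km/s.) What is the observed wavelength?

β = v/c = 113200/299800 = 0.3776.
Relativistic Doppler for wavelength: λ' = λ₀ · √((1 − β)/(1 + β)).
λ' = 631.1 × √(0.6224/1.3776) = 631.1 × 0.67217 ≈ 424.2 nm.

424.2 nm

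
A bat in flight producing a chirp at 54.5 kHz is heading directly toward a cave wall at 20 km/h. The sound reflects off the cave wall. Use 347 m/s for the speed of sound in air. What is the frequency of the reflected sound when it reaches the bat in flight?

20 km/h = 5.556 m/s.
The cave wall receives the sound from a moving source: f₁ = f₀ · v/(v − v_e) = 54.5 × 347/341.44 ≈ 55.4 kHz.
On the return leg the bat in flight is a moving observer: f₂ = f₁ · (v + v_e)/v = 55.4 × 352.56/347 ≈ 56.3 kHz.
Equivalently f₂ = f₀ · (v + v_e)/(v − v_e).

56.3 kHz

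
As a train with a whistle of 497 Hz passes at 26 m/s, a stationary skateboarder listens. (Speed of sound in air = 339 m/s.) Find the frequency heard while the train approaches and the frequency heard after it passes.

Approaching: f₁ = f · v/(v − v_s) = 497 × 339/313 ≈ 538 Hz.
Receding: f₂ = f · v/(v + v_s) = 497 × 339/365 ≈ 462 Hz.

538 Hz approaching; 462 Hz receding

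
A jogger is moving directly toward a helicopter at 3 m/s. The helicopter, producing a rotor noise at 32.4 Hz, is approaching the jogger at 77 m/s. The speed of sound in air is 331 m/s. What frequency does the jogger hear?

With source approaching and observer approaching, f' = f · (v + v_o)/(v − v_s).
f' = 32.4 × (331 + 3)/(331 − 77) = 32.4 × 334/254 ≈ 42.6 Hz.

42.6 Hz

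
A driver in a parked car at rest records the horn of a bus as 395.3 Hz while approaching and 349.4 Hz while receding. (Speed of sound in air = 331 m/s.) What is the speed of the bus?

20.4 m/s

f₁/f₂ = (v + v_s)/(v − v_s), so v_s = v · (f₁ − f₂)/(f₁ + f₂).
v_s = 331 × (395.3 − 349.4)/(395.3 + 349.4) = 331 × 45.9/744.7 ≈ 20.4 m/s.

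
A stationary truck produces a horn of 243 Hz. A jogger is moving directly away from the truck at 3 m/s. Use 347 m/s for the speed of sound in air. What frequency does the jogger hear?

Only the observer moves, away from the source, so f' = f · (v − v_o)/v.
f' = 243 × (347 − 3)/347 = 243 × 344/347 ≈ 241 Hz.

241 Hz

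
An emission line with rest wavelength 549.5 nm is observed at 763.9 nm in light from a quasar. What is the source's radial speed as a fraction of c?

λ'/λ₀ = 1.3902 > 1 (redshift), so the source is receding.
λ'/λ₀ = √((1 + β)/(1 − β)) for a receding source ⇒ β = (r² − 1)/(r² + 1) with r = λ'/λ₀.
β = (1.9326 − 1)/(1.9326 + 1) ≈ 0.318.

0.318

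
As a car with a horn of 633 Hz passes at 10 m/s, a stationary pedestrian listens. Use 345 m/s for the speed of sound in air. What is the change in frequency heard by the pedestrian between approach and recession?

Approaching: f₁ = f · v/(v − v_s) = 633 × 345/335 ≈ 651.9 Hz.
Receding: f₂ = f · v/(v + v_s) = 633 × 345/355 ≈ 615.2 Hz.
Drop: f₁ − f₂ = 2f·v·v_s/(v² − v_s²) = 2 × 633 × 345 × 10/(345² − 10²) ≈ 36.7 Hz.

36.7 Hz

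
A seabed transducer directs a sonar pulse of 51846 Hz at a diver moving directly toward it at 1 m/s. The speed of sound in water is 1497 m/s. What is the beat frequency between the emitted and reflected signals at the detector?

At the diver (a moving observer), f₁ = f₀ · (v + u)/v = 51846 × 1498/1497 ≈ 51880.6 Hz.
On reflection it acts as a source moving toward the stationary detector: f₂ = f₁ · v/(v − u) = 51880.6 × 1497/1496 ≈ 51915.3 Hz.
Equivalently f₂ = f₀ · (v + u)/(v − u).
Beat frequency: |f₂ − f₀| = 2u·f₀/(v − u) = 2 × 1 × 51846/1496 ≈ 69 Hz.

69 Hz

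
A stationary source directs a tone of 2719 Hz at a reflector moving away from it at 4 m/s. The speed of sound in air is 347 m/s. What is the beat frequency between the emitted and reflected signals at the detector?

The reflector first receives the wave as a moving observer: f₁ = f₀ · (v − u)/v = 2719 × (347 − 4)/347 ≈ 2687.7 Hz.
On reflection it acts as a source moving away from the stationary detector: f₂ = f₁ · v/(v + u) = 2687.7 × 347/351 ≈ 2657.0 Hz.
Beat frequency: |f₂ − f₀| = 2u·f₀/(v + u) = 2 × 4 × 2719/351 ≈ 62 Hz.

62 Hz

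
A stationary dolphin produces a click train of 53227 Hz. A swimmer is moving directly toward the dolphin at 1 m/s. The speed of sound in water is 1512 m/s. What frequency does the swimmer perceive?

Moving observer, stationary source: f' = f · (v + v_o)/v.
f' = 53227 × (1512 + 1)/1512 = 53227 × 1513/1512 ≈ 53262 Hz.

53262 Hz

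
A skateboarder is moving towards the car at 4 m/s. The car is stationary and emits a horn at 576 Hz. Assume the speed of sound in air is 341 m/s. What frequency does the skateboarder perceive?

583 Hz

Only the observer moves, toward the source, so f' = f · (v + v_o)/v.
f' = 576 × (341 + 4)/341 = 576 × 345/341 ≈ 583 Hz.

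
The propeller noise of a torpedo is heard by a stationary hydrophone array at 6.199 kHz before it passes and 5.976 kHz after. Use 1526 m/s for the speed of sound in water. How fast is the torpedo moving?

28 m/s

f₁/f₂ = (v + v_s)/(v − v_s), so v_s = v · (f₁ − f₂)/(f₁ + f₂).
v_s = 1526 × (6.199 − 5.976)/(6.199 + 5.976) = 1526 × 0.223/12.175 ≈ 28 m/s.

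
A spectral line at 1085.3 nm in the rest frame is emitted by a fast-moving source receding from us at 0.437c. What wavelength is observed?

1733.9 nm

Relativistic Doppler for wavelength: λ' = λ₀ · √((1 + β)/(1 − β)).
λ' = 1085.3 × √(1.4370/0.5630) = 1085.3 × 1.59762 ≈ 1733.9 nm.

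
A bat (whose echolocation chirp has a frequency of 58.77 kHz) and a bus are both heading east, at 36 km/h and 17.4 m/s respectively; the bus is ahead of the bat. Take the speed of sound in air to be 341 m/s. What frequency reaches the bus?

57.5 kHz

36 km/h = 10 m/s.
The bus is ahead, so the bat is moving toward it while the bus is moving away from the bat.
General Doppler shift: f' = f · (v − v_o)/(v − v_s).
f' = 58.77 × (341 − 17.4)/(341 − 10) = 58.77 × 323.6/331 ≈ 57.5 kHz.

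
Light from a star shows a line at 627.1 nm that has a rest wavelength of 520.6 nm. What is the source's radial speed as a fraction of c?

λ'/λ₀ = 1.2046 > 1 (redshift), so the source is receding.
λ'/λ₀ = √((1 + β)/(1 − β)) for a receding source ⇒ β = (r² − 1)/(r² + 1) with r = λ'/λ₀.
β = (1.4510 − 1)/(1.4510 + 1) ≈ 0.184.

0.184c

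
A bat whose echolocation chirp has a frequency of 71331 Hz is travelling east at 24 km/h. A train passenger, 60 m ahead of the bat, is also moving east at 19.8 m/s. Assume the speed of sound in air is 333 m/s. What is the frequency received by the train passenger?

24 km/h = 6.667 m/s.
The train passenger is ahead, so the bat is moving toward it while the train passenger is moving away from the bat.
With source approaching and observer receding, f' = f · (v − v_o)/(v − v_s).
f' = 71331 × (333 − 19.8)/(333 − 6.667) = 71331 × 313.2/326.33 ≈ 68460 Hz.

68460 Hz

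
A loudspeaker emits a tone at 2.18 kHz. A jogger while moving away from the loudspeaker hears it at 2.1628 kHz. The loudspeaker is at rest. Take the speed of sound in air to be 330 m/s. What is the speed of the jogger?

f' = f · (v − v_o)/v ⇒ v_o = v · |f'/f − 1|.
v_o = 330 × |2.1628/2.18 − 1| = 330 × 0.00789 ≈ 2.60 m/s.

2.60 m/s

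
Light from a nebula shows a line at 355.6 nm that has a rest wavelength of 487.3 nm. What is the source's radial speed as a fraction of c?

0.305c

λ'/λ₀ = 0.7297 < 1 (blueshift), so the source is approaching.
λ'/λ₀ = √((1 − β)/(1 + β)) for an approaching source ⇒ β = (1 − r²)/(1 + r²) with r = λ'/λ₀.
β = (1 − 0.5325)/(1 + 0.5325) ≈ 0.305.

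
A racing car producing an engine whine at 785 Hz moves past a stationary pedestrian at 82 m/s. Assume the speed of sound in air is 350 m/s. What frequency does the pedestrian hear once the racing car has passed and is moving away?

Receding: f₂ = f · v/(v + v_s) = 785 × 350/432 ≈ 636 Hz.

636 Hz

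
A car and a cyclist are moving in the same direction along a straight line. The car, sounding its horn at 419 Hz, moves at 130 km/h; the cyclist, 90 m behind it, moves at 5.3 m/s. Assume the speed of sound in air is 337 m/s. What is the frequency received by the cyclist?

130 km/h = 36.11 m/s.
The cyclist is behind, so the car is moving away from it while the cyclist is moving toward the car.
With source receding and observer approaching, f' = f · (v + v_o)/(v + v_s).
f' = 419 × (337 + 5.3)/(337 + 36.11) = 419 × 342.3/373.11 ≈ 384 Hz.

384 Hz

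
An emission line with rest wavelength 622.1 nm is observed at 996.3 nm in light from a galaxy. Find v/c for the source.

λ'/λ₀ = 1.6015 > 1 (redshift), so the source is receding.
λ'/λ₀ = √((1 + β)/(1 − β)) for a receding source ⇒ β = (r² − 1)/(r² + 1) with r = λ'/λ₀.
β = (2.5648 − 1)/(2.5648 + 1) ≈ 0.439.

0.439c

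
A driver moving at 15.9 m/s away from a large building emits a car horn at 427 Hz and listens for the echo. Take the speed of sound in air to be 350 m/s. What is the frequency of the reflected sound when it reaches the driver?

390 Hz

The large building receives the sound from a moving source: f₁ = f₀ · v/(v + v_e) = 427 × 350/365.9 ≈ 408 Hz.
On the return leg the driver is a moving observer: f₂ = f₁ · (v − v_e)/v = 408 × 334.1/350 ≈ 390 Hz.
Equivalently f₂ = f₀ · (v − v_e)/(v + v_e).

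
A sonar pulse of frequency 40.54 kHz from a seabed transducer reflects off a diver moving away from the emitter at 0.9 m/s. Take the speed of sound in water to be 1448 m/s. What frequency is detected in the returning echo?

40.5 kHz

At the diver (a moving observer), f₁ = f₀ · (v − u)/v = 40.54 × 1447.1/1448 ≈ 40.5 kHz.
The reflection then acts as a moving source: f₂ = f₁ · v/(v + u) ≈ 40.5 kHz.
Equivalently f₂ = f₀ · (v − u)/(v + u).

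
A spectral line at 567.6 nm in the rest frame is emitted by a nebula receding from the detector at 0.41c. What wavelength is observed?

877.5 nm

Relativistic Doppler for wavelength: λ' = λ₀ · √((1 + β)/(1 − β)).
λ' = 567.6 × √(1.4100/0.5900) = 567.6 × 1.54591 ≈ 877.5 nm.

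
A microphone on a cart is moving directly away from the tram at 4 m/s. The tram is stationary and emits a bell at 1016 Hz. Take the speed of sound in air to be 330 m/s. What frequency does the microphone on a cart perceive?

Only the observer moves, away from the source, so f' = f · (v − v_o)/v.
f' = 1016 × (330 − 4)/330 = 1016 × 326/330 ≈ 1004 Hz.

1004 Hz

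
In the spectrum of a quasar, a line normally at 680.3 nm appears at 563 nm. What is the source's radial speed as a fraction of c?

λ'/λ₀ = 0.8276 < 1 (blueshift), so the source is approaching.
λ'/λ₀ = √((1 − β)/(1 + β)) for an approaching source ⇒ β = (1 − r²)/(1 + r²) with r = λ'/λ₀.
β = (1 − 0.6849)/(1 + 0.6849) ≈ 0.187.

0.187c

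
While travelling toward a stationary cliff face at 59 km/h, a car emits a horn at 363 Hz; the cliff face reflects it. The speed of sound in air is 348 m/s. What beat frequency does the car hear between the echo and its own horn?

35.9 Hz

59 km/h = 16.39 m/s.
The cliff face receives the sound from a moving source: f₁ = f₀ · v/(v − v_e) = 363 × 348/331.61 ≈ 380.9 Hz.
On the return leg the car is a moving observer: f₂ = f₁ · (v + v_e)/v = 380.9 × 364.39/348 ≈ 398.9 Hz.
Equivalently f₂ = f₀ · (v + v_e)/(v − v_e).
Beat against the emitted tone: |f₂ − f₀| = 2v_e·f₀/(v − v_e) = 2 × 16.39 × 363/331.61 ≈ 35.9 Hz.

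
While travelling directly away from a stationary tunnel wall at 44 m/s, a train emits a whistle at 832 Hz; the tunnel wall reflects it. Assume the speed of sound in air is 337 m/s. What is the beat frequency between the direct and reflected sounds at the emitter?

The tunnel wall receives the sound from a moving source: f₁ = f₀ · v/(v + v_e) = 832 × 337/381 ≈ 735.9 Hz.
On the return leg the train is a moving observer: f₂ = f₁ · (v − v_e)/v = 735.9 × 293/337 ≈ 639.8 Hz.
Equivalently f₂ = f₀ · (v − v_e)/(v + v_e).
Beat against the emitted tone: |f₂ − f₀| = 2v_e·f₀/(v + v_e) = 2 × 44 × 832/381 ≈ 192 Hz.

192 Hz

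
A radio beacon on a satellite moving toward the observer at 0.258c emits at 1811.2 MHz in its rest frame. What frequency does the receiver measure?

2358.3 MHz

Relativistic Doppler for frequency: f' = f₀ · √((1 + β)/(1 − β)).
f' = 1811.2 × √(1.2580/0.7420) = 1811.2 × 1.30208 ≈ 2358.3 MHz.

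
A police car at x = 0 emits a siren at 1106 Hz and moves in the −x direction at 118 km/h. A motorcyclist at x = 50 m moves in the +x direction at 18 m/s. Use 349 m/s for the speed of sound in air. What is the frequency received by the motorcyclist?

959 Hz

118 km/h = 32.78 m/s.
The observer lies on the +x side, so the source is heading away from the observer and the observer is heading away from the source.
General Doppler shift: f' = f · (v − v_o)/(v + v_s).
f' = 1106 × (349 − 18)/(349 + 32.78) = 1106 × 331/381.78 ≈ 959 Hz.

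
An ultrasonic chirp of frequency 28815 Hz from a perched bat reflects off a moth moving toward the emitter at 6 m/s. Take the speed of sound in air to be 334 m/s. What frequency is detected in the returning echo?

29869 Hz

The moth first receives the wave as a moving observer: f₁ = f₀ · (v + u)/v = 28815 × (334 + 6)/334 ≈ 29333 Hz.
The reflection then acts as a moving source: f₂ = f₁ · v/(v − u) ≈ 29869 Hz.
Equivalently f₂ = f₀ · (v + u)/(v − u).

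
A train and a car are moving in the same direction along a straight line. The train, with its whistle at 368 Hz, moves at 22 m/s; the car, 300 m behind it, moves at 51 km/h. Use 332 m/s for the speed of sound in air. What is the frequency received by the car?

51 km/h = 14.17 m/s.
The car is behind, so the train is moving away from it while the car is moving toward the train.
Both move, so f' = f · (v + v_o)/(v + v_s).
f' = 368 × (332 + 14.17)/(332 + 22) = 368 × 346.17/354 ≈ 360 Hz.

360 Hz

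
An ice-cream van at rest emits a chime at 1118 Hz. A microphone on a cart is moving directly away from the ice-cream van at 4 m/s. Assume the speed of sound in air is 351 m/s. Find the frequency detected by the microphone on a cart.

Moving observer, stationary source: f' = f · (v − v_o)/v.
f' = 1118 × (351 − 4)/351 = 1118 × 347/351 ≈ 1105 Hz.

1105 Hz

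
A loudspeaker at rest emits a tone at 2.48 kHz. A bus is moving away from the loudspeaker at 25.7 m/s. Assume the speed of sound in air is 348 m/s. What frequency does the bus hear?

2.30 kHz

Only the observer moves, away from the source, so f' = f · (v − v_o)/v.
f' = 2.48 × (348 − 25.7)/348 = 2.48 × 322.3/348 ≈ 2.30 kHz.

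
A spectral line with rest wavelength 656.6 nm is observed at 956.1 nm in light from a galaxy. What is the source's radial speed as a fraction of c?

λ'/λ₀ = 1.4561 > 1 (redshift), so the source is receding.
λ'/λ₀ = √((1 + β)/(1 − β)) for a receding source ⇒ β = (r² − 1)/(r² + 1) with r = λ'/λ₀.
β = (2.1203 − 1)/(2.1203 + 1) ≈ 0.359.

0.359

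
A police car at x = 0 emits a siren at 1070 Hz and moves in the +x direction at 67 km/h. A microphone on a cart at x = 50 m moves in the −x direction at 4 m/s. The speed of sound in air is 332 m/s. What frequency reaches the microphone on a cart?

1147 Hz

67 km/h = 18.61 m/s.
The observer lies on the +x side, so the source is heading toward the observer and the observer is heading toward the source.
Both move, so f' = f · (v + v_o)/(v − v_s).
f' = 1070 × (332 + 4)/(332 − 18.61) = 1070 × 336/313.39 ≈ 1147 Hz.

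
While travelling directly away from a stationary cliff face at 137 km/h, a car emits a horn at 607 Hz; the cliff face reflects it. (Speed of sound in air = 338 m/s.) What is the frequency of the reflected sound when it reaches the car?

137 km/h = 38.06 m/s.
The cliff face receives the sound from a moving source: f₁ = f₀ · v/(v + v_e) = 607 × 338/376.06 ≈ 546 Hz.
On the return leg the car is a moving observer: f₂ = f₁ · (v − v_e)/v = 546 × 299.94/338 ≈ 484 Hz.
Equivalently f₂ = f₀ · (v − v_e)/(v + v_e).

484 Hz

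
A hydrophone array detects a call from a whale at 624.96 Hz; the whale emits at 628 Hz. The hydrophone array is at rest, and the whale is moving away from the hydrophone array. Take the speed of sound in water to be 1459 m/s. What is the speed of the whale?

f' = f · v/(v + v_s) ⇒ v_s = v · |1 − f/f'|.
v_s = 1459 × |1 − 628/624.96| = 1459 × 0.004864 ≈ 7.1 m/s.

7.1 m/s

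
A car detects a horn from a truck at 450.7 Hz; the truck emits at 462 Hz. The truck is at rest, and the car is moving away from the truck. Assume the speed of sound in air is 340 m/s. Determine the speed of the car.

f' = f · (v − v_o)/v ⇒ v_o = v · |f'/f − 1|.
v_o = 340 × |450.7/462 − 1| = 340 × 0.02446 ≈ 8.3 m/s.

8.3 m/s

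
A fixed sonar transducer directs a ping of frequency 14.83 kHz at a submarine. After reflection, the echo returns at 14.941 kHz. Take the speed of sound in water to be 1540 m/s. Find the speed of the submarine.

5.7 m/s

Double Doppler shift off a moving reflector: f₂ = f₀ · (v + u)/(v − u) (u > 0 toward emitter).
Rearranging, u = v · (f₂ − f₀)/(f₂ + f₀) = 1540 × 0.111/29.771 ≈ 5.7 m/s.
So the submarine is moving at 5.7 m/s toward the emitter.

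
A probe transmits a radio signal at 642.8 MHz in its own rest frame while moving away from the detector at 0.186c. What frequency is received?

Relativistic Doppler for frequency: f' = f₀ · √((1 − β)/(1 + β)).
f' = 642.8 × √(0.8140/1.1860) = 642.8 × 0.82846 ≈ 532.5 MHz.

532.5 MHz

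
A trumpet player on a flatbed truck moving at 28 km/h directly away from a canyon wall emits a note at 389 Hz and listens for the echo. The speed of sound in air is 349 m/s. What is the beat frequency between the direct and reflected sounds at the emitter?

28 km/h = 7.778 m/s.
The canyon wall receives the sound from a moving source: f₁ = f₀ · v/(v + v_e) = 389 × 349/356.78 ≈ 380.52 Hz.
On the return leg the trumpet player on a flatbed truck is a moving observer: f₂ = f₁ · (v − v_e)/v = 380.52 × 341.22/349 ≈ 372.04 Hz.
Equivalently f₂ = f₀ · (v − v_e)/(v + v_e).
Beat against the emitted tone: |f₂ − f₀| = 2v_e·f₀/(v + v_e) = 2 × 7.778 × 389/356.78 ≈ 17.0 Hz.

17.0 Hz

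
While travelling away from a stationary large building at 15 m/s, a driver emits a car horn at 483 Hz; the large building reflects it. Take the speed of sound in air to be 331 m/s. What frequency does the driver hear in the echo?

441 Hz

The large building receives the sound from a moving source: f₁ = f₀ · v/(v + v_e) = 483 × 331/346 ≈ 462 Hz.
On the return leg the driver is a moving observer: f₂ = f₁ · (v − v_e)/v = 462 × 316/331 ≈ 441 Hz.
Equivalently f₂ = f₀ · (v − v_e)/(v + v_e).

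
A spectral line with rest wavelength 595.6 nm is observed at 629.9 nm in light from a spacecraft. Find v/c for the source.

λ'/λ₀ = 1.0576 > 1 (redshift), so the source is receding.
λ'/λ₀ = √((1 + β)/(1 − β)) for a receding source ⇒ β = (r² − 1)/(r² + 1) with r = λ'/λ₀.
β = (1.1185 − 1)/(1.1185 + 1) ≈ 0.056.

0.056c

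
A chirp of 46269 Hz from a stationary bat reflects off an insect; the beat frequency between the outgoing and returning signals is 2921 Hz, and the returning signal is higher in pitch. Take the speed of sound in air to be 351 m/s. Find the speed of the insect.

Double Doppler shift off a moving reflector: f₂ = f₀ · (v + u)/(v − u) (u > 0 toward emitter).
Returning signal is higher, so f₂ = f₀ + Δf = 46269 + 2921 = 49190 Hz.
Rearranging, u = v · (f₂ − f₀)/(f₂ + f₀) = 351 × 2921/95459 ≈ 10.7 m/s.
So the insect is moving at 10.7 m/s toward the emitter.

10.7 m/s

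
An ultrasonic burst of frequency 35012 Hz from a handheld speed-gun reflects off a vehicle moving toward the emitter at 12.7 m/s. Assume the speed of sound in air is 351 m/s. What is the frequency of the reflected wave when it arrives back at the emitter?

The vehicle first receives the wave as a moving observer: f₁ = f₀ · (v + u)/v = 35012 × (351 + 12.7)/351 ≈ 36279 Hz.
The reflection then acts as a moving source: f₂ = f₁ · v/(v − u) ≈ 37641 Hz.
Equivalently f₂ = f₀ · (v + u)/(v − u).

37641 Hz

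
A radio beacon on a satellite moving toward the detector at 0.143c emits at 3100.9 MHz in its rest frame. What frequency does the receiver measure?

Relativistic Doppler for frequency: f' = f₀ · √((1 + β)/(1 − β)).
f' = 3100.9 × √(1.1430/0.8570) = 3100.9 × 1.15487 ≈ 3581.1 MHz.

3581.1 MHz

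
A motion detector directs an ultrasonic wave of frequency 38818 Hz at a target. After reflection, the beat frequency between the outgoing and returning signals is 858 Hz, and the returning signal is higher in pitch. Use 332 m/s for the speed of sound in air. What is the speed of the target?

Double Doppler shift off a moving reflector: f₂ = f₀ · (v + u)/(v − u) (u > 0 toward emitter).
Returning signal is higher, so f₂ = f₀ + Δf = 38818 + 858 = 39676 Hz.
Rearranging, u = v · (f₂ − f₀)/(f₂ + f₀) = 332 × 858/78494 ≈ 3.6 m/s.
So the target is moving at 3.6 m/s toward the emitter.

3.6 m/s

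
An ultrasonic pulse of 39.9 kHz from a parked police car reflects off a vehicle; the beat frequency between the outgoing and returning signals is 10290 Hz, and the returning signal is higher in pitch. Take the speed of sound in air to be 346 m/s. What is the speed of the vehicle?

40 m/s

Double Doppler shift off a moving reflector: f₂ = f₀ · (v + u)/(v − u) (u > 0 toward emitter).
Returning signal is higher, so f₂ = f₀ + Δf = 39900 + 10290 = 50190 Hz.
Rearranging, u = v · (f₂ − f₀)/(f₂ + f₀) = 346 × 10290/90090 ≈ 40 m/s.
So the vehicle is moving at 40 m/s toward the emitter.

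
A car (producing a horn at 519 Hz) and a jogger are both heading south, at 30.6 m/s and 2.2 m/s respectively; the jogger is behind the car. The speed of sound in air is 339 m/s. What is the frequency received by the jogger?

The jogger is behind, so the car is moving away from it while the jogger is moving toward the car.
With source receding and observer approaching, f' = f · (v + v_o)/(v + v_s).
f' = 519 × (339 + 2.2)/(339 + 30.6) = 519 × 341.2/369.6 ≈ 479 Hz.

479 Hz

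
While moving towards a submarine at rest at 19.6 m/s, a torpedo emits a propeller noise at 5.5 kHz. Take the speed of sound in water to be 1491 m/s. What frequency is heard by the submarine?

5.57 kHz

With the source moving toward a stationary observer, f' = f · v/(v − v_s).
f' = 5.5 × 1491/(1491 − 19.6) = 5.5 × 1491/1471 ≈ 5.57 kHz.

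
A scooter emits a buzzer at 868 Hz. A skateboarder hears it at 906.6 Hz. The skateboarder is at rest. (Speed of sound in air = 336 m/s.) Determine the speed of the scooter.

14.3 m/s

f' > f, so the scooter is approaching.
f' = f · v/(v − v_s) ⇒ v_s = v · |1 − f/f'|.
v_s = 336 × |1 − 868/906.6| = 336 × 0.04258 ≈ 14.3 m/s.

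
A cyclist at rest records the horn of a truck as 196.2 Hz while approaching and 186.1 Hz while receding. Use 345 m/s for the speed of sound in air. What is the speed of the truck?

f₁/f₂ = (v + v_s)/(v − v_s), so v_s = v · (f₁ − f₂)/(f₁ + f₂).
v_s = 345 × (196.2 − 186.1)/(196.2 + 186.1) = 345 × 10.1/382.3 ≈ 9.1 m/s.

9.1 m/s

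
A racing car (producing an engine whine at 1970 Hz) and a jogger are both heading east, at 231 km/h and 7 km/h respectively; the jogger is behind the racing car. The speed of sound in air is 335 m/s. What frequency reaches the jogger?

231 km/h = 64.17 m/s; 7 km/h = 1.944 m/s.
The jogger is behind, so the racing car is moving away from it while the jogger is moving toward the racing car.
With source receding and observer approaching, f' = f · (v + v_o)/(v + v_s).
f' = 1970 × (335 + 1.944)/(335 + 64.17) = 1970 × 336.94/399.17 ≈ 1663 Hz.

1663 Hz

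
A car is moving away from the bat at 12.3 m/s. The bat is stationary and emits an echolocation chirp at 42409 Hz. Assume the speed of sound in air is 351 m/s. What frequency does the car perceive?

Only the observer moves, away from the source, so f' = f · (v − v_o)/v.
f' = 42409 × (351 − 12.3)/351 = 42409 × 338.7/351 ≈ 40923 Hz.

40923 Hz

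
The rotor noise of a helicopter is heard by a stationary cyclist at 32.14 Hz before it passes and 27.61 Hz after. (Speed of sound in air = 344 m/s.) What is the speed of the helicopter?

f₁/f₂ = (v + v_s)/(v − v_s), so v_s = v · (f₁ − f₂)/(f₁ + f₂).
v_s = 344 × (32.14 − 27.61)/(32.14 + 27.61) = 344 × 4.53/59.75 ≈ 26 m/s.

26 m/s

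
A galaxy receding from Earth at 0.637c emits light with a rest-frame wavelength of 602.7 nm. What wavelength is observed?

1279.9 nm

Relativistic Doppler for wavelength: λ' = λ₀ · √((1 + β)/(1 − β)).
λ' = 602.7 × √(1.6370/0.3630) = 602.7 × 2.12359 ≈ 1279.9 nm.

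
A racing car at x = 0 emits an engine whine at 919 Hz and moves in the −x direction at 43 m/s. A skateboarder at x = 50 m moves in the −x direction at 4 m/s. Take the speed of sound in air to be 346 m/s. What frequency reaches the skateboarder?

827 Hz

The observer lies on the +x side, so the source is heading away from the observer and the observer is heading toward the source.
With source receding and observer approaching, f' = f · (v + v_o)/(v + v_s).
f' = 919 × (346 + 4)/(346 + 43) = 919 × 350/389 ≈ 827 Hz.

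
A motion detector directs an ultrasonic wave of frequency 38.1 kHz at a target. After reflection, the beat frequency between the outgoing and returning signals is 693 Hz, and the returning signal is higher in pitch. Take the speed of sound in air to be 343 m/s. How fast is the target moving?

3.1 m/s

Double Doppler shift off a moving reflector: f₂ = f₀ · (v + u)/(v − u) (u > 0 toward emitter).
Returning signal is higher, so f₂ = f₀ + Δf = 38100 + 693 = 38793 Hz.
Rearranging, u = v · (f₂ − f₀)/(f₂ + f₀) = 343 × 693/76893 ≈ 3.1 m/s.
So the target is moving at 3.1 m/s toward the emitter.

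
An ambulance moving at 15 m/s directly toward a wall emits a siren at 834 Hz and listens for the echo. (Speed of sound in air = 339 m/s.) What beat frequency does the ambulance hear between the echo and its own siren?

The wall receives the sound from a moving source: f₁ = f₀ · v/(v − v_e) = 834 × 339/324 ≈ 872.6 Hz.
On the return leg the ambulance is a moving observer: f₂ = f₁ · (v + v_e)/v = 872.6 × 354/339 ≈ 911.2 Hz.
Beat against the emitted tone: |f₂ − f₀| = 2v_e·f₀/(v − v_e) = 2 × 15 × 834/324 ≈ 77 Hz.

77 Hz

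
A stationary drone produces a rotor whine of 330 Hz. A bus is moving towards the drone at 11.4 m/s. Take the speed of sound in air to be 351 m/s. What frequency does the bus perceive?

Only the observer moves, toward the source, so f' = f · (v + v_o)/v.
f' = 330 × (351 + 11.4)/351 = 330 × 362.4/351 ≈ 341 Hz.

341 Hz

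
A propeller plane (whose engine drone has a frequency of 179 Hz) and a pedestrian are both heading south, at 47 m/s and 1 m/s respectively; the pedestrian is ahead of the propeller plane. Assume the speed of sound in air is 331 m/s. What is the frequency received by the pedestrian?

208 Hz

The pedestrian is ahead, so the propeller plane is moving toward it while the pedestrian is moving away from the propeller plane.
With source approaching and observer receding, f' = f · (v − v_o)/(v − v_s).
f' = 179 × (331 − 1)/(331 − 47) = 179 × 330/284 ≈ 208 Hz.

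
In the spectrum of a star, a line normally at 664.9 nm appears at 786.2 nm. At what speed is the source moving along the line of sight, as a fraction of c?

0.166

λ'/λ₀ = 1.1824 > 1 (redshift), so the source is receding.
λ'/λ₀ = √((1 + β)/(1 − β)) for a receding source ⇒ β = (r² − 1)/(r² + 1) with r = λ'/λ₀.
β = (1.3981 − 1)/(1.3981 + 1) ≈ 0.166.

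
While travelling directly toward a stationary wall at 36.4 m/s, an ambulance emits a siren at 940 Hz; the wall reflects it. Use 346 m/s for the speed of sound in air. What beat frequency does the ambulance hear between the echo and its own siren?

221 Hz

The wall receives the sound from a moving source: f₁ = f₀ · v/(v − v_e) = 940 × 346/309.6 ≈ 1051 Hz.
On the return leg the ambulance is a moving observer: f₂ = f₁ · (v + v_e)/v = 1051 × 382.4/346 ≈ 1161 Hz.
Beat against the emitted tone: |f₂ − f₀| = 2v_e·f₀/(v − v_e) = 2 × 36.4 × 940/309.6 ≈ 221 Hz.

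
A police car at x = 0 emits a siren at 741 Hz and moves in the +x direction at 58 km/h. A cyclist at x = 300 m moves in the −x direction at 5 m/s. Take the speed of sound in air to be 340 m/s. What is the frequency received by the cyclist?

789 Hz

58 km/h = 16.11 m/s.
The observer lies on the +x side, so the source is heading toward the observer and the observer is heading toward the source.
With source approaching and observer approaching, f' = f · (v + v_o)/(v − v_s).
f' = 741 × (340 + 5)/(340 − 16.11) = 741 × 345/323.89 ≈ 789 Hz.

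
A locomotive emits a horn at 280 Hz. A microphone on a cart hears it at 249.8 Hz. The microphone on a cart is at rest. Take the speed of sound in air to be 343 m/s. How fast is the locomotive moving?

41 m/s

f' < f, so the locomotive is receding.
f' = f · v/(v + v_s) ⇒ v_s = v · |1 − f/f'|.
v_s = 343 × |1 − 280/249.8| = 343 × 0.1209 ≈ 41 m/s.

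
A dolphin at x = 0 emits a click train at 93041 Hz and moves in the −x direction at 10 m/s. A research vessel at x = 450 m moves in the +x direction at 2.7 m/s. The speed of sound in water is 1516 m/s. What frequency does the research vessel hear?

The observer lies on the +x side, so the source is heading away from the observer and the observer is heading away from the source.
With source receding and observer receding, f' = f · (v − v_o)/(v + v_s).
f' = 93041 × (1516 − 2.7)/(1516 + 10) = 93041 × 1513.3/1526 ≈ 92267 Hz.

92267 Hz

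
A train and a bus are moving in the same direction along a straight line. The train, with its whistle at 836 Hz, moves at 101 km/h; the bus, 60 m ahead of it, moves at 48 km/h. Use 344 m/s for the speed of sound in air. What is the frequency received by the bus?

875 Hz

101 km/h = 28.06 m/s; 48 km/h = 13.33 m/s.
The bus is ahead, so the train is moving toward it while the bus is moving away from the train.
With source approaching and observer receding, f' = f · (v − v_o)/(v − v_s).
f' = 836 × (344 − 13.33)/(344 − 28.06) = 836 × 330.67/315.94 ≈ 875 Hz.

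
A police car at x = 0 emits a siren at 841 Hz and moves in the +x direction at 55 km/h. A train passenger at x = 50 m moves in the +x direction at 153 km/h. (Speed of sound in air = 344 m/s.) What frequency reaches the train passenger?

771 Hz

55 km/h = 15.28 m/s; 153 km/h = 42.5 m/s.
The observer lies on the +x side, so the source is heading toward the observer and the observer is heading away from the source.
General Doppler shift: f' = f · (v − v_o)/(v − v_s).
f' = 841 × (344 − 42.5)/(344 − 15.28) = 841 × 301.5/328.72 ≈ 771 Hz.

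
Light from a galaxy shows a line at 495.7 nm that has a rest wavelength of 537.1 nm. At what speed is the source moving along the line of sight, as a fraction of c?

λ'/λ₀ = 0.9229 < 1 (blueshift), so the source is approaching.
λ'/λ₀ = √((1 − β)/(1 + β)) for an approaching source ⇒ β = (1 − r²)/(1 + r²) with r = λ'/λ₀.
β = (1 − 0.8518)/(1 + 0.8518) ≈ 0.080.

0.080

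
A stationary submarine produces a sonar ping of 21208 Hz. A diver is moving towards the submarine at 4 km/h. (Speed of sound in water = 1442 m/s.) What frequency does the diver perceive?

4 km/h = 1.111 m/s.
Moving observer, stationary source: f' = f · (v + v_o)/v.
f' = 21208 × (1442 + 1.111)/1442 = 21208 × 1443.1/1442 ≈ 21224 Hz.

21224 Hz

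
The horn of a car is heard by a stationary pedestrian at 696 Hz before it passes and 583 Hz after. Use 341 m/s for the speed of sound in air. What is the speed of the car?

30 m/s

f₁/f₂ = (v + v_s)/(v − v_s), so v_s = v · (f₁ − f₂)/(f₁ + f₂).
v_s = 341 × (696 − 583)/(696 + 583) = 341 × 113/1279 ≈ 30 m/s.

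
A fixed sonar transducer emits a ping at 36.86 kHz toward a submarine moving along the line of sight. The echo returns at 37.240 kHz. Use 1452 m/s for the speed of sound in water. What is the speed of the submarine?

7.4 m/s

Double Doppler shift off a moving reflector: f₂ = f₀ · (v + u)/(v − u) (u > 0 toward emitter).
Rearranging, u = v · (f₂ − f₀)/(f₂ + f₀) = 1452 × 0.380/74.100 ≈ 7.4 m/s.
So the submarine is moving at 7.4 m/s toward the emitter.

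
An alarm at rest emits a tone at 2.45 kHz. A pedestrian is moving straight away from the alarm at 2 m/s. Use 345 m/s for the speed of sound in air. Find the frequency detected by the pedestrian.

Only the observer moves, away from the source, so f' = f · (v − v_o)/v.
f' = 2.45 × (345 − 2)/345 = 2.45 × 343/345 ≈ 2.44 kHz.

2.44 kHz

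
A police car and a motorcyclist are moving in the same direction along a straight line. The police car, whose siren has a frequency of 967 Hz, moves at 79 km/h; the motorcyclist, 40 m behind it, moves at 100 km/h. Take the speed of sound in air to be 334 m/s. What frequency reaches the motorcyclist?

79 km/h = 21.94 m/s; 100 km/h = 27.78 m/s.
The motorcyclist is behind, so the police car is moving away from it while the motorcyclist is moving toward the police car.
General Doppler shift: f' = f · (v + v_o)/(v + v_s).
f' = 967 × (334 + 27.78)/(334 + 21.94) = 967 × 361.78/355.94 ≈ 983 Hz.

983 Hz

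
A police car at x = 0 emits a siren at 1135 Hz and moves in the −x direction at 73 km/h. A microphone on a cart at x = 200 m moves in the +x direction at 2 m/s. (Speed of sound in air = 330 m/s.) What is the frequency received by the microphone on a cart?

1063 Hz

73 km/h = 20.28 m/s.
The observer lies on the +x side, so the source is heading away from the observer and the observer is heading away from the source.
Both move, so f' = f · (v − v_o)/(v + v_s).
f' = 1135 × (330 − 2)/(330 + 20.28) = 1135 × 328/350.28 ≈ 1063 Hz.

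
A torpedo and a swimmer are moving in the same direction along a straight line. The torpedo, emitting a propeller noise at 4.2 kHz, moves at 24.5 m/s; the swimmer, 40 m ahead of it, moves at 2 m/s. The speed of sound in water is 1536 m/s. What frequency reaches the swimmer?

The swimmer is ahead, so the torpedo is moving toward it while the swimmer is moving away from the torpedo.
With source approaching and observer receding, f' = f · (v − v_o)/(v − v_s).
f' = 4.2 × (1536 − 2)/(1536 − 24.5) = 4.2 × 1534/1511.5 ≈ 4.26 kHz.

4.26 kHz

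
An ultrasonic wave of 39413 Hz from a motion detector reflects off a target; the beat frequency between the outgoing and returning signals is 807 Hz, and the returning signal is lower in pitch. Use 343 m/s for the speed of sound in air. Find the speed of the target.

3.5 m/s

Double Doppler shift off a moving reflector: f₂ = f₀ · (v + u)/(v − u) (u > 0 toward emitter).
Returning signal is lower, so f₂ = f₀ − Δf = 39413 − 807 = 38606 Hz.
Rearranging, u = v · (f₂ − f₀)/(f₂ + f₀) = 343 × -807/78019 ≈ -3.5 m/s.
So the target is moving at 3.5 m/s away from the emitter.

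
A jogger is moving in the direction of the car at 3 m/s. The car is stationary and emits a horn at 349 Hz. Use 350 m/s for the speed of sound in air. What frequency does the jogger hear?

Moving observer, stationary source: f' = f · (v + v_o)/v.
f' = 349 × (350 + 3)/350 = 349 × 353/350 ≈ 352 Hz.

352 Hz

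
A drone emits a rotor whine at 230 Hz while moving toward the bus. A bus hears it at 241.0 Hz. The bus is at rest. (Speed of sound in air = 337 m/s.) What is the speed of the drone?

15.4 m/s

f' = f · v/(v − v_s) ⇒ v_s = v · |1 − f/f'|.
v_s = 337 × |1 − 230/241.0| = 337 × 0.04564 ≈ 15.4 m/s.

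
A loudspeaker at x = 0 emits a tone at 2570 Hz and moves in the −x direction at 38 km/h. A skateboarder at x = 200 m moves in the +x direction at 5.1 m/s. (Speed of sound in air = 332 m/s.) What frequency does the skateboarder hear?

38 km/h = 10.56 m/s.
The observer lies on the +x side, so the source is heading away from the observer and the observer is heading away from the source.
With source receding and observer receding, f' = f · (v − v_o)/(v + v_s).
f' = 2570 × (332 − 5.1)/(332 + 10.56) = 2570 × 326.9/342.56 ≈ 2453 Hz.

2453 Hz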